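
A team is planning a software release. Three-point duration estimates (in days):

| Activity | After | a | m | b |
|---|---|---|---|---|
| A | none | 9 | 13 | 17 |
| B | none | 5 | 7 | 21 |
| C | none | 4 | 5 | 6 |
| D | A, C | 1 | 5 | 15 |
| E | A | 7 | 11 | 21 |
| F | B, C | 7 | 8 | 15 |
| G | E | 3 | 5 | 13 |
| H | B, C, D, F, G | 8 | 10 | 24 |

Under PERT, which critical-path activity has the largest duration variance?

te_A = (9 + 4·13 + 17)/6 = 78/6 = 13; σ²_A = ((17−9)/6)² = 1.778
te_B = (5 + 4·7 + 21)/6 = 54/6 = 9; σ²_B = ((21−5)/6)² = 7.111
te_C = (4 + 4·5 + 6)/6 = 30/6 = 5; σ²_C = ((6−4)/6)² = 0.111
te_D = (1 + 4·5 + 15)/6 = 36/6 = 6; σ²_D = ((15−1)/6)² = 5.444
te_E = (7 + 4·11 + 21)/6 = 72/6 = 12; σ²_E = ((21−7)/6)² = 5.444
te_F = (7 + 4·8 + 15)/6 = 54/6 = 9; σ²_F = ((15−7)/6)² = 1.778
te_G = (3 + 4·5 + 13)/6 = 36/6 = 6; σ²_G = ((13−3)/6)² = 2.778
te_H = (8 + 4·10 + 24)/6 = 72/6 = 12; σ²_H = ((24−8)/6)² = 7.111

Forward pass:
ES_A = 0; EF_A = 13
ES_B = 0; EF_B = 9
ES_C = 0; EF_C = 5
ES_D = max(EF_A=13, EF_C=5) = 13; EF_D = 13+6 = 19
ES_E = 13; EF_E = 13+12 = 25
ES_F = max(EF_B=9, EF_C=5) = 9; EF_F = 9+9 = 18
ES_G = 25; EF_G = 25+6 = 31
ES_H = max(EF_B=9, EF_C=5, EF_D=19, EF_F=18, EF_G=31) = 31; EF_H = 31+12 = 43
Expected project duration μ = 43 days. Critical path: A → E → G → H.

Variances on critical path: σ²_A=1.778, σ²_E=5.444, σ²_G=2.778, σ²_H=7.111.
Largest is σ²_H = 7.111.

H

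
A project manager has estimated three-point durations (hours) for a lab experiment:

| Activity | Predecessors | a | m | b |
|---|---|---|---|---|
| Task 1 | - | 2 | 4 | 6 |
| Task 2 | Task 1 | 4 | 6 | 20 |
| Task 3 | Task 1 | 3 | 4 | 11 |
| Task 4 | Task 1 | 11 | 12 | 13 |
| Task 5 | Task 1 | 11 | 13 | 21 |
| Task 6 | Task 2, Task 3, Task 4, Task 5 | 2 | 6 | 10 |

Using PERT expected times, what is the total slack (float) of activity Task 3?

te_Task 1 = (2 + 4·4 + 6)/6 = 24/6 = 4
te_Task 2 = (4 + 4·6 + 20)/6 = 48/6 = 8
te_Task 3 = (3 + 4·4 + 11)/6 = 30/6 = 5
te_Task 4 = (11 + 4·12 + 13)/6 = 72/6 = 12
te_Task 5 = (11 + 4·13 + 21)/6 = 84/6 = 14
te_Task 6 = (2 + 4·6 + 10)/6 = 36/6 = 6

Forward pass:
ES_Task 1 = 0; EF_Task 1 = 4
ES_Task 2 = 4; EF_Task 2 = 4+8 = 12
ES_Task 3 = 4; EF_Task 3 = 4+5 = 9
ES_Task 4 = 4; EF_Task 4 = 4+12 = 16
ES_Task 5 = 4; EF_Task 5 = 4+14 = 18
ES_Task 6 = max(EF_Task 2=12, EF_Task 3=9, EF_Task 4=16, EF_Task 5=18) = 18; EF_Task 6 = 18+6 = 24
Expected project duration μ = 24 hours. Critical path: Task 1 → Task 5 → Task 6.

Backward pass:
LF_Task 6 = 24; LS_Task 6 = 24−6 = 18
LF_Task 5 = LS_Task 6 = 18; LS_Task 5 = 18−14 = 4
LF_Task 4 = LS_Task 6 = 18; LS_Task 4 = 18−12 = 6
LF_Task 3 = LS_Task 6 = 18; LS_Task 3 = 18−5 = 13
LF_Task 2 = LS_Task 6 = 18; LS_Task 2 = 18−8 = 10
LF_Task 1 = min(LS_Task 2=10, LS_Task 3=13, LS_Task 4=6, LS_Task 5=4) = 4; LS_Task 1 = 4−4 = 0
Slack_Task 3 = LS_Task 3 − ES_Task 3 = 13 − 4 = 9

9 hours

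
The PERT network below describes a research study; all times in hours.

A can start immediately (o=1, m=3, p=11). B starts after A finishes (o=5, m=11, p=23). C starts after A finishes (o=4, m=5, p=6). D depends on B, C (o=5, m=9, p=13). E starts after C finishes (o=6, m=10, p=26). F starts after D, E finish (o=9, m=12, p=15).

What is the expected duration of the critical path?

37 hours

te_A = (1 + 4·3 + 11)/6 = 24/6 = 4
te_B = (5 + 4·11 + 23)/6 = 72/6 = 12
te_C = (4 + 4·5 + 6)/6 = 30/6 = 5
te_D = (5 + 4·9 + 13)/6 = 54/6 = 9
te_E = (6 + 4·10 + 26)/6 = 72/6 = 12
te_F = (9 + 4·12 + 15)/6 = 72/6 = 12

Forward pass:
ES_A = 0; EF_A = 4
ES_B = 4; EF_B = 4+12 = 16
ES_C = 4; EF_C = 4+5 = 9
ES_D = max(EF_B=16, EF_C=9) = 16; EF_D = 16+9 = 25
ES_E = 9; EF_E = 9+12 = 21
ES_F = max(EF_D=25, EF_E=21) = 25; EF_F = 25+12 = 37
Expected project duration μ = 37 hours. Critical path: A → B → D → F.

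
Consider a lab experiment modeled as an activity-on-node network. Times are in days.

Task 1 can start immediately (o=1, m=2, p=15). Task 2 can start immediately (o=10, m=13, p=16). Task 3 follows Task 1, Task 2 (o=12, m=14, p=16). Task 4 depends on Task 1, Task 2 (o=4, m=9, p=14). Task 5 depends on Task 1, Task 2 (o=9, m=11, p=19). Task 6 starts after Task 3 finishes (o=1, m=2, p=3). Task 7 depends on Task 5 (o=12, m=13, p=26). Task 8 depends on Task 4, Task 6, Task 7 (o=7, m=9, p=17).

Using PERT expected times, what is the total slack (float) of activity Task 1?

te_Task 1 = (1 + 4·2 + 15)/6 = 24/6 = 4
te_Task 2 = (10 + 4·13 + 16)/6 = 78/6 = 13
te_Task 3 = (12 + 4·14 + 16)/6 = 84/6 = 14
te_Task 4 = (4 + 4·9 + 14)/6 = 54/6 = 9
te_Task 5 = (9 + 4·11 + 19)/6 = 72/6 = 12
te_Task 6 = (1 + 4·2 + 3)/6 = 12/6 = 2
te_Task 7 = (12 + 4·13 + 26)/6 = 90/6 = 15
te_Task 8 = (7 + 4·9 + 17)/6 = 60/6 = 10

Forward pass:
ES_Task 1 = 0; EF_Task 1 = 4
ES_Task 2 = 0; EF_Task 2 = 13
ES_Task 3 = max(EF_Task 1=4, EF_Task 2=13) = 13; EF_Task 3 = 13+14 = 27
ES_Task 4 = max(EF_Task 1=4, EF_Task 2=13) = 13; EF_Task 4 = 13+9 = 22
ES_Task 5 = max(EF_Task 1=4, EF_Task 2=13) = 13; EF_Task 5 = 13+12 = 25
ES_Task 6 = 27; EF_Task 6 = 27+2 = 29
ES_Task 7 = 25; EF_Task 7 = 25+15 = 40
ES_Task 8 = max(EF_Task 4=22, EF_Task 6=29, EF_Task 7=40) = 40; EF_Task 8 = 40+10 = 50
Expected project duration μ = 50 days. Critical path: Task 2 → Task 5 → Task 7 → Task 8.

Backward pass:
LF_Task 8 = 50; LS_Task 8 = 50−10 = 40
LF_Task 7 = LS_Task 8 = 40; LS_Task 7 = 40−15 = 25
LF_Task 6 = LS_Task 8 = 40; LS_Task 6 = 40−2 = 38
LF_Task 5 = LS_Task 7 = 25; LS_Task 5 = 25−12 = 13
LF_Task 4 = LS_Task 8 = 40; LS_Task 4 = 40−9 = 31
LF_Task 3 = LS_Task 6 = 38; LS_Task 3 = 38−14 = 24
LF_Task 2 = min(LS_Task 3=24, LS_Task 4=31, LS_Task 5=13) = 13; LS_Task 2 = 13−13 = 0
LF_Task 1 = min(LS_Task 3=24, LS_Task 4=31, LS_Task 5=13) = 13; LS_Task 1 = 13−4 = 9
Slack_Task 1 = LS_Task 1 − ES_Task 1 = 9 − 0 = 9

9 days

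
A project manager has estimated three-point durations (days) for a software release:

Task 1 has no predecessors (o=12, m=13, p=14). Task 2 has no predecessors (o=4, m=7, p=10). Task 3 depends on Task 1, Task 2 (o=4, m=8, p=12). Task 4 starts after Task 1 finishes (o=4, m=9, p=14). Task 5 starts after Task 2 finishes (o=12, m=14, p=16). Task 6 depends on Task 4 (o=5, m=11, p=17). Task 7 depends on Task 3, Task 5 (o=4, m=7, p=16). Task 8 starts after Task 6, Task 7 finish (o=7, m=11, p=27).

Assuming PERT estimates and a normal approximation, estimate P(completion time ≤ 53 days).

te_Task 1 = (12 + 4·13 + 14)/6 = 78/6 = 13; σ²_Task 1 = ((14−12)/6)² = 0.111
te_Task 2 = (4 + 4·7 + 10)/6 = 42/6 = 7; σ²_Task 2 = ((10−4)/6)² = 1.000
te_Task 3 = (4 + 4·8 + 12)/6 = 48/6 = 8; σ²_Task 3 = ((12−4)/6)² = 1.778
te_Task 4 = (4 + 4·9 + 14)/6 = 54/6 = 9; σ²_Task 4 = ((14−4)/6)² = 2.778
te_Task 5 = (12 + 4·14 + 16)/6 = 84/6 = 14; σ²_Task 5 = ((16−12)/6)² = 0.444
te_Task 6 = (5 + 4·11 + 17)/6 = 66/6 = 11; σ²_Task 6 = ((17−5)/6)² = 4.000
te_Task 7 = (4 + 4·7 + 16)/6 = 48/6 = 8; σ²_Task 7 = ((16−4)/6)² = 4.000
te_Task 8 = (7 + 4·11 + 27)/6 = 78/6 = 13; σ²_Task 8 = ((27−7)/6)² = 11.111

Forward pass:
ES_Task 1 = 0; EF_Task 1 = 13
ES_Task 2 = 0; EF_Task 2 = 7
ES_Task 3 = max(EF_Task 1=13, EF_Task 2=7) = 13; EF_Task 3 = 13+8 = 21
ES_Task 4 = 13; EF_Task 4 = 13+9 = 22
ES_Task 5 = 7; EF_Task 5 = 7+14 = 21
ES_Task 6 = 22; EF_Task 6 = 22+11 = 33
ES_Task 7 = max(EF_Task 3=21, EF_Task 5=21) = 21; EF_Task 7 = 21+8 = 29
ES_Task 8 = max(EF_Task 6=33, EF_Task 7=29) = 33; EF_Task 8 = 33+13 = 46
Expected project duration μ = 46 days. Critical path: Task 1 → Task 4 → Task 6 → Task 8.

Variance along critical path = 0.111 + 2.778 + 4.000 + 11.111 = 18.000; σ = √18.000 = 4.243 days.
Z = (53 − 46) / 4.243 = 1.650
P(T ≤ 53) = Φ(1.650) ≈ 0.951

0.951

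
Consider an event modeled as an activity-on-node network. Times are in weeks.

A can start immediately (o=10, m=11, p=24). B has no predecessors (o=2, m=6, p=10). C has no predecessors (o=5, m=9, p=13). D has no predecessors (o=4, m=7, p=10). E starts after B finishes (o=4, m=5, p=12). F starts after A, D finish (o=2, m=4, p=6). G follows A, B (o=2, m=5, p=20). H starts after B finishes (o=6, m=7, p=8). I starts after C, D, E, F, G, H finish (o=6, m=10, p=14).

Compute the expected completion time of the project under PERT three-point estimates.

30 weeks

te_A = (10 + 4·11 + 24)/6 = 78/6 = 13
te_B = (2 + 4·6 + 10)/6 = 36/6 = 6
te_C = (5 + 4·9 + 13)/6 = 54/6 = 9
te_D = (4 + 4·7 + 10)/6 = 42/6 = 7
te_E = (4 + 4·5 + 12)/6 = 36/6 = 6
te_F = (2 + 4·4 + 6)/6 = 24/6 = 4
te_G = (2 + 4·5 + 20)/6 = 42/6 = 7
te_H = (6 + 4·7 + 8)/6 = 42/6 = 7
te_I = (6 + 4·10 + 14)/6 = 60/6 = 10

Forward pass:
ES_A = 0; EF_A = 13
ES_B = 0; EF_B = 6
ES_C = 0; EF_C = 9
ES_D = 0; EF_D = 7
ES_E = 6; EF_E = 6+6 = 12
ES_F = max(EF_A=13, EF_D=7) = 13; EF_F = 13+4 = 17
ES_G = max(EF_A=13, EF_B=6) = 13; EF_G = 13+7 = 20
ES_H = 6; EF_H = 6+7 = 13
ES_I = max(EF_C=9, EF_D=7, EF_E=12, EF_F=17, EF_G=20, EF_H=13) = 20; EF_I = 20+10 = 30
Expected project duration μ = 30 weeks. Critical path: A → G → I.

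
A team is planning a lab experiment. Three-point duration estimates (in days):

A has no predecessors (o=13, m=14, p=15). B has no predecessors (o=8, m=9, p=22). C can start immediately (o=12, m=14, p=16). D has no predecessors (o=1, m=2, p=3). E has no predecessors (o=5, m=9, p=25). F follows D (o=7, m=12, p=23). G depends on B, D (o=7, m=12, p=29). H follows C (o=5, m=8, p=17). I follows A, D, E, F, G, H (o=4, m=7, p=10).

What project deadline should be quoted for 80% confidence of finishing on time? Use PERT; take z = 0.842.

te_A = (13 + 4·14 + 15)/6 = 84/6 = 14; σ²_A = ((15−13)/6)² = 0.111
te_B = (8 + 4·9 + 22)/6 = 66/6 = 11; σ²_B = ((22−8)/6)² = 5.444
te_C = (12 + 4·14 + 16)/6 = 84/6 = 14; σ²_C = ((16−12)/6)² = 0.444
te_D = (1 + 4·2 + 3)/6 = 12/6 = 2; σ²_D = ((3−1)/6)² = 0.111
te_E = (5 + 4·9 + 25)/6 = 66/6 = 11; σ²_E = ((25−5)/6)² = 11.111
te_F = (7 + 4·12 + 23)/6 = 78/6 = 13; σ²_F = ((23−7)/6)² = 7.111
te_G = (7 + 4·12 + 29)/6 = 84/6 = 14; σ²_G = ((29−7)/6)² = 13.444
te_H = (5 + 4·8 + 17)/6 = 54/6 = 9; σ²_H = ((17−5)/6)² = 4.000
te_I = (4 + 4·7 + 10)/6 = 42/6 = 7; σ²_I = ((10−4)/6)² = 1.000

Forward pass:
ES_A = 0; EF_A = 14
ES_B = 0; EF_B = 11
ES_C = 0; EF_C = 14
ES_D = 0; EF_D = 2
ES_E = 0; EF_E = 11
ES_F = 2; EF_F = 2+13 = 15
ES_G = max(EF_B=11, EF_D=2) = 11; EF_G = 11+14 = 25
ES_H = 14; EF_H = 14+9 = 23
ES_I = max(EF_A=14, EF_D=2, EF_E=11, EF_F=15, EF_G=25, EF_H=23) = 25; EF_I = 25+7 = 32
Expected project duration μ = 32 days. Critical path: B → G → I.

Variance along critical path = 5.444 + 13.444 + 1.000 = 19.889; σ = 4.460 days.
D = μ + z·σ = 32 + 0.842·4.460 = 35.8 days

35.8 days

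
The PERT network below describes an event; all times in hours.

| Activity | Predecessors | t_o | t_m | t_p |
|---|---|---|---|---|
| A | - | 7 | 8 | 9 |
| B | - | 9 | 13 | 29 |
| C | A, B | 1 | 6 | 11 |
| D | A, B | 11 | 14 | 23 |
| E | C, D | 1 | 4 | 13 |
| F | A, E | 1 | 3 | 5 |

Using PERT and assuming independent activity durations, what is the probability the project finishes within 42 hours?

0.817

te_A = (7 + 4·8 + 9)/6 = 48/6 = 8; σ²_A = ((9−7)/6)² = 0.111
te_B = (9 + 4·13 + 29)/6 = 90/6 = 15; σ²_B = ((29−9)/6)² = 11.111
te_C = (1 + 4·6 + 11)/6 = 36/6 = 6; σ²_C = ((11−1)/6)² = 2.778
te_D = (11 + 4·14 + 23)/6 = 90/6 = 15; σ²_D = ((23−11)/6)² = 4.000
te_E = (1 + 4·4 + 13)/6 = 30/6 = 5; σ²_E = ((13−1)/6)² = 4.000
te_F = (1 + 4·3 + 5)/6 = 18/6 = 3; σ²_F = ((5−1)/6)² = 0.444

Forward pass:
ES_A = 0; EF_A = 8
ES_B = 0; EF_B = 15
ES_C = max(EF_A=8, EF_B=15) = 15; EF_C = 15+6 = 21
ES_D = max(EF_A=8, EF_B=15) = 15; EF_D = 15+15 = 30
ES_E = max(EF_C=21, EF_D=30) = 30; EF_E = 30+5 = 35
ES_F = max(EF_A=8, EF_E=35) = 35; EF_F = 35+3 = 38
Expected project duration μ = 38 hours. Critical path: B → D → E → F.

Variance along critical path = 11.111 + 4.000 + 4.000 + 0.444 = 19.556; σ = √19.556 = 4.422 hours.
Z = (42 − 38) / 4.422 = 0.905
P(T ≤ 42) = Φ(0.905) ≈ 0.817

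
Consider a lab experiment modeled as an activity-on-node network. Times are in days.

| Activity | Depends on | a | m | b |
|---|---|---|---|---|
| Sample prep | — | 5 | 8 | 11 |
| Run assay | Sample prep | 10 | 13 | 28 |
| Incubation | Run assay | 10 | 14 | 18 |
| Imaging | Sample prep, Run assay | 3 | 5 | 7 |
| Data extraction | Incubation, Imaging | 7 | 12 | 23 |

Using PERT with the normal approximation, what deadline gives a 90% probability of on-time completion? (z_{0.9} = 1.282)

55.6 days

te_Sample prep = (5 + 4·8 + 11)/6 = 48/6 = 8; σ²_Sample prep = ((11−5)/6)² = 1.000
te_Run assay = (10 + 4·13 + 28)/6 = 90/6 = 15; σ²_Run assay = ((28−10)/6)² = 9.000
te_Incubation = (10 + 4·14 + 18)/6 = 84/6 = 14; σ²_Incubation = ((18−10)/6)² = 1.778
te_Imaging = (3 + 4·5 + 7)/6 = 30/6 = 5; σ²_Imaging = ((7−3)/6)² = 0.444
te_Data extraction = (7 + 4·12 + 23)/6 = 78/6 = 13; σ²_Data extraction = ((23−7)/6)² = 7.111

Forward pass:
ES_Sample prep = 0; EF_Sample prep = 8
ES_Run assay = 8; EF_Run assay = 8+15 = 23
ES_Incubation = 23; EF_Incubation = 23+14 = 37
ES_Imaging = max(EF_Sample prep=8, EF_Run assay=23) = 23; EF_Imaging = 23+5 = 28
ES_Data extraction = max(EF_Incubation=37, EF_Imaging=28) = 37; EF_Data extraction = 37+13 = 50
Expected project duration μ = 50 days. Critical path: Sample prep → Run assay → Incubation → Data extraction.

Variance along critical path = 1.000 + 9.000 + 1.778 + 7.111 = 18.889; σ = 4.346 days.
D = μ + z·σ = 50 + 1.282·4.346 = 55.6 days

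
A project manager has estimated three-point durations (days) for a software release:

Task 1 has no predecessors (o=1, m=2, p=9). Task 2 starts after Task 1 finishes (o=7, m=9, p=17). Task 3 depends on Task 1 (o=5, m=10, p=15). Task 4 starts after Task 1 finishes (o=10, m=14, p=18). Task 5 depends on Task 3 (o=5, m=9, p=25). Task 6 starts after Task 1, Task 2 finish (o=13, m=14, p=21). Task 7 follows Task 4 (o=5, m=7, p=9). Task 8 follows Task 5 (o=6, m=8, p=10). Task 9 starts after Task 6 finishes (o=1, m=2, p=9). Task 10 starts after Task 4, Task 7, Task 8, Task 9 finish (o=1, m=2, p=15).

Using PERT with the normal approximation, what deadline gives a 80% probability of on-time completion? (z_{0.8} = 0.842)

te_Task 1 = (1 + 4·2 + 9)/6 = 18/6 = 3; σ²_Task 1 = ((9−1)/6)² = 1.778
te_Task 2 = (7 + 4·9 + 17)/6 = 60/6 = 10; σ²_Task 2 = ((17−7)/6)² = 2.778
te_Task 3 = (5 + 4·10 + 15)/6 = 60/6 = 10; σ²_Task 3 = ((15−5)/6)² = 2.778
te_Task 4 = (10 + 4·14 + 18)/6 = 84/6 = 14; σ²_Task 4 = ((18−10)/6)² = 1.778
te_Task 5 = (5 + 4·9 + 25)/6 = 66/6 = 11; σ²_Task 5 = ((25−5)/6)² = 11.111
te_Task 6 = (13 + 4·14 + 21)/6 = 90/6 = 15; σ²_Task 6 = ((21−13)/6)² = 1.778
te_Task 7 = (5 + 4·7 + 9)/6 = 42/6 = 7; σ²_Task 7 = ((9−5)/6)² = 0.444
te_Task 8 = (6 + 4·8 + 10)/6 = 48/6 = 8; σ²_Task 8 = ((10−6)/6)² = 0.444
te_Task 9 = (1 + 4·2 + 9)/6 = 18/6 = 3; σ²_Task 9 = ((9−1)/6)² = 1.778
te_Task 10 = (1 + 4·2 + 15)/6 = 24/6 = 4; σ²_Task 10 = ((15−1)/6)² = 5.444

Forward pass:
ES_Task 1 = 0; EF_Task 1 = 3
ES_Task 2 = 3; EF_Task 2 = 3+10 = 13
ES_Task 3 = 3; EF_Task 3 = 3+10 = 13
ES_Task 4 = 3; EF_Task 4 = 3+14 = 17
ES_Task 5 = 13; EF_Task 5 = 13+11 = 24
ES_Task 6 = max(EF_Task 1=3, EF_Task 2=13) = 13; EF_Task 6 = 13+15 = 28
ES_Task 7 = 17; EF_Task 7 = 17+7 = 24
ES_Task 8 = 24; EF_Task 8 = 24+8 = 32
ES_Task 9 = 28; EF_Task 9 = 28+3 = 31
ES_Task 10 = max(EF_Task 4=17, EF_Task 7=24, EF_Task 8=32, EF_Task 9=31) = 32; EF_Task 10 = 32+4 = 36
Expected project duration μ = 36 days. Critical path: Task 1 → Task 3 → Task 5 → Task 8 → Task 10.

Variance along critical path = 1.778 + 2.778 + 11.111 + 0.444 + 5.444 = 21.556; σ = 4.643 days.
D = μ + z·σ = 36 + 0.842·4.643 = 39.9 days

39.9 days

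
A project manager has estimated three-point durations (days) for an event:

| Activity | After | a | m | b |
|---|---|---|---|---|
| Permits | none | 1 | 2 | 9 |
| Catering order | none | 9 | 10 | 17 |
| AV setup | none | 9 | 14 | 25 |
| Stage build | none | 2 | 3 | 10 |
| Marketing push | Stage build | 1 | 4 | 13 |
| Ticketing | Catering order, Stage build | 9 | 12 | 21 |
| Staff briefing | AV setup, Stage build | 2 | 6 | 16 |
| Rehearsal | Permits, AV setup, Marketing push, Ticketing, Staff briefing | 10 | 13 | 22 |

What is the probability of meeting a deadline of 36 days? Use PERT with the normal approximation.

0.261

te_Permits = (1 + 4·2 + 9)/6 = 18/6 = 3; σ²_Permits = ((9−1)/6)² = 1.778
te_Catering order = (9 + 4·10 + 17)/6 = 66/6 = 11; σ²_Catering order = ((17−9)/6)² = 1.778
te_AV setup = (9 + 4·14 + 25)/6 = 90/6 = 15; σ²_AV setup = ((25−9)/6)² = 7.111
te_Stage build = (2 + 4·3 + 10)/6 = 24/6 = 4; σ²_Stage build = ((10−2)/6)² = 1.778
te_Marketing push = (1 + 4·4 + 13)/6 = 30/6 = 5; σ²_Marketing push = ((13−1)/6)² = 4.000
te_Ticketing = (9 + 4·12 + 21)/6 = 78/6 = 13; σ²_Ticketing = ((21−9)/6)² = 4.000
te_Staff briefing = (2 + 4·6 + 16)/6 = 42/6 = 7; σ²_Staff briefing = ((16−2)/6)² = 5.444
te_Rehearsal = (10 + 4·13 + 22)/6 = 84/6 = 14; σ²_Rehearsal = ((22−10)/6)² = 4.000

Forward pass:
ES_Permits = 0; EF_Permits = 3
ES_Catering order = 0; EF_Catering order = 11
ES_AV setup = 0; EF_AV setup = 15
ES_Stage build = 0; EF_Stage build = 4
ES_Marketing push = 4; EF_Marketing push = 4+5 = 9
ES_Ticketing = max(EF_Catering order=11, EF_Stage build=4) = 11; EF_Ticketing = 11+13 = 24
ES_Staff briefing = max(EF_AV setup=15, EF_Stage build=4) = 15; EF_Staff briefing = 15+7 = 22
ES_Rehearsal = max(EF_Permits=3, EF_AV setup=15, EF_Marketing push=9, EF_Ticketing=24, EF_Staff briefing=22) = 24; EF_Rehearsal = 24+14 = 38
Expected project duration μ = 38 days. Critical path: Catering order → Ticketing → Rehearsal.

Variance along critical path = 1.778 + 4.000 + 4.000 = 9.778; σ = √9.778 = 3.127 days.
Z = (36 − 38) / 3.127 = -0.640
P(T ≤ 36) = Φ(-0.640) ≈ 0.261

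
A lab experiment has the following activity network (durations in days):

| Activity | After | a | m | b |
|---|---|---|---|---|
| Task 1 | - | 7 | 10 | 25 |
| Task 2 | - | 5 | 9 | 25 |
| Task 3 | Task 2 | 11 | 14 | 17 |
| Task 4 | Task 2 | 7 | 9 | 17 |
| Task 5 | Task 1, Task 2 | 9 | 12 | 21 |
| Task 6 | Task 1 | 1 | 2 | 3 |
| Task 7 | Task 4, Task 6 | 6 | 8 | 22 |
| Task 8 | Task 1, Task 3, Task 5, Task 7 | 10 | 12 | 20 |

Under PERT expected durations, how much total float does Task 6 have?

te_Task 1 = (7 + 4·10 + 25)/6 = 72/6 = 12
te_Task 2 = (5 + 4·9 + 25)/6 = 66/6 = 11
te_Task 3 = (11 + 4·14 + 17)/6 = 84/6 = 14
te_Task 4 = (7 + 4·9 + 17)/6 = 60/6 = 10
te_Task 5 = (9 + 4·12 + 21)/6 = 78/6 = 13
te_Task 6 = (1 + 4·2 + 3)/6 = 12/6 = 2
te_Task 7 = (6 + 4·8 + 22)/6 = 60/6 = 10
te_Task 8 = (10 + 4·12 + 20)/6 = 78/6 = 13

Forward pass:
ES_Task 1 = 0; EF_Task 1 = 12
ES_Task 2 = 0; EF_Task 2 = 11
ES_Task 3 = 11; EF_Task 3 = 11+14 = 25
ES_Task 4 = 11; EF_Task 4 = 11+10 = 21
ES_Task 5 = max(EF_Task 1=12, EF_Task 2=11) = 12; EF_Task 5 = 12+13 = 25
ES_Task 6 = 12; EF_Task 6 = 12+2 = 14
ES_Task 7 = max(EF_Task 4=21, EF_Task 6=14) = 21; EF_Task 7 = 21+10 = 31
ES_Task 8 = max(EF_Task 1=12, EF_Task 3=25, EF_Task 5=25, EF_Task 7=31) = 31; EF_Task 8 = 31+13 = 44
Expected project duration μ = 44 days. Critical path: Task 2 → Task 4 → Task 7 → Task 8.

Backward pass:
LF_Task 8 = 44; LS_Task 8 = 44−13 = 31
LF_Task 7 = LS_Task 8 = 31; LS_Task 7 = 31−10 = 21
LF_Task 6 = LS_Task 7 = 21; LS_Task 6 = 21−2 = 19
LF_Task 5 = LS_Task 8 = 31; LS_Task 5 = 31−13 = 18
LF_Task 4 = LS_Task 7 = 21; LS_Task 4 = 21−10 = 11
LF_Task 3 = LS_Task 8 = 31; LS_Task 3 = 31−14 = 17
LF_Task 2 = min(LS_Task 3=17, LS_Task 4=11, LS_Task 5=18) = 11; LS_Task 2 = 11−11 = 0
LF_Task 1 = min(LS_Task 5=18, LS_Task 6=19, LS_Task 8=31) = 18; LS_Task 1 = 18−12 = 6
Slack_Task 6 = LS_Task 6 − ES_Task 6 = 19 − 12 = 7

7 days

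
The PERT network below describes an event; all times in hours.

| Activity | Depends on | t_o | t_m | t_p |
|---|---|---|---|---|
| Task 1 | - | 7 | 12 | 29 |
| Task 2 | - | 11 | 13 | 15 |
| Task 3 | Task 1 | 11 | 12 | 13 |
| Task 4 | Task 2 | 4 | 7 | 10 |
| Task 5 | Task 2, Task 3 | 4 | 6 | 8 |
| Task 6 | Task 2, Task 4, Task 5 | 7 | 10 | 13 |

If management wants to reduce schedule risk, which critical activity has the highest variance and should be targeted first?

te_Task 1 = (7 + 4·12 + 29)/6 = 84/6 = 14; σ²_Task 1 = ((29−7)/6)² = 13.444
te_Task 2 = (11 + 4·13 + 15)/6 = 78/6 = 13; σ²_Task 2 = ((15−11)/6)² = 0.444
te_Task 3 = (11 + 4·12 + 13)/6 = 72/6 = 12; σ²_Task 3 = ((13−11)/6)² = 0.111
te_Task 4 = (4 + 4·7 + 10)/6 = 42/6 = 7; σ²_Task 4 = ((10−4)/6)² = 1.000
te_Task 5 = (4 + 4·6 + 8)/6 = 36/6 = 6; σ²_Task 5 = ((8−4)/6)² = 0.444
te_Task 6 = (7 + 4·10 + 13)/6 = 60/6 = 10; σ²_Task 6 = ((13−7)/6)² = 1.000

Forward pass:
ES_Task 1 = 0; EF_Task 1 = 14
ES_Task 2 = 0; EF_Task 2 = 13
ES_Task 3 = 14; EF_Task 3 = 14+12 = 26
ES_Task 4 = 13; EF_Task 4 = 13+7 = 20
ES_Task 5 = max(EF_Task 2=13, EF_Task 3=26) = 26; EF_Task 5 = 26+6 = 32
ES_Task 6 = max(EF_Task 2=13, EF_Task 4=20, EF_Task 5=32) = 32; EF_Task 6 = 32+10 = 42
Expected project duration μ = 42 hours. Critical path: Task 1 → Task 3 → Task 5 → Task 6.

Variances on critical path: σ²_Task 1=13.444, σ²_Task 3=0.111, σ²_Task 5=0.444, σ²_Task 6=1.000.
Largest is σ²_Task 1 = 13.444.

Task 1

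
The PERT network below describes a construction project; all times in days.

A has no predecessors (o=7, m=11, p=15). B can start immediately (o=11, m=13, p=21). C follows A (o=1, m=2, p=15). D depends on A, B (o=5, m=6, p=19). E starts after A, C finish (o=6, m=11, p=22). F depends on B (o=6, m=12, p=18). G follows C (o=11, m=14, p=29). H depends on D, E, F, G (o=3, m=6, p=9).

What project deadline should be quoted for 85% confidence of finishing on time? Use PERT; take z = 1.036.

te_A = (7 + 4·11 + 15)/6 = 66/6 = 11; σ²_A = ((15−7)/6)² = 1.778
te_B = (11 + 4·13 + 21)/6 = 84/6 = 14; σ²_B = ((21−11)/6)² = 2.778
te_C = (1 + 4·2 + 15)/6 = 24/6 = 4; σ²_C = ((15−1)/6)² = 5.444
te_D = (5 + 4·6 + 19)/6 = 48/6 = 8; σ²_D = ((19−5)/6)² = 5.444
te_E = (6 + 4·11 + 22)/6 = 72/6 = 12; σ²_E = ((22−6)/6)² = 7.111
te_F = (6 + 4·12 + 18)/6 = 72/6 = 12; σ²_F = ((18−6)/6)² = 4.000
te_G = (11 + 4·14 + 29)/6 = 96/6 = 16; σ²_G = ((29−11)/6)² = 9.000
te_H = (3 + 4·6 + 9)/6 = 36/6 = 6; σ²_H = ((9−3)/6)² = 1.000

Forward pass:
ES_A = 0; EF_A = 11
ES_B = 0; EF_B = 14
ES_C = 11; EF_C = 11+4 = 15
ES_D = max(EF_A=11, EF_B=14) = 14; EF_D = 14+8 = 22
ES_E = max(EF_A=11, EF_C=15) = 15; EF_E = 15+12 = 27
ES_F = 14; EF_F = 14+12 = 26
ES_G = 15; EF_G = 15+16 = 31
ES_H = max(EF_D=22, EF_E=27, EF_F=26, EF_G=31) = 31; EF_H = 31+6 = 37
Expected project duration μ = 37 days. Critical path: A → C → G → H.

Variance along critical path = 1.778 + 5.444 + 9.000 + 1.000 = 17.222; σ = 4.150 days.
D = μ + z·σ = 37 + 1.036·4.150 = 41.3 days

41.3 days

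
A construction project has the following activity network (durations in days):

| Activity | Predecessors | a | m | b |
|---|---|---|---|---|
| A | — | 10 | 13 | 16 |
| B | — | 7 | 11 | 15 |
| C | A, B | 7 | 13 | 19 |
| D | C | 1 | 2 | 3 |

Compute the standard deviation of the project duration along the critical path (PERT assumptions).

te_A = (10 + 4·13 + 16)/6 = 78/6 = 13; σ²_A = ((16−10)/6)² = 1.000
te_B = (7 + 4·11 + 15)/6 = 66/6 = 11; σ²_B = ((15−7)/6)² = 1.778
te_C = (7 + 4·13 + 19)/6 = 78/6 = 13; σ²_C = ((19−7)/6)² = 4.000
te_D = (1 + 4·2 + 3)/6 = 12/6 = 2; σ²_D = ((3−1)/6)² = 0.111

Forward pass:
ES_A = 0; EF_A = 13
ES_B = 0; EF_B = 11
ES_C = max(EF_A=13, EF_B=11) = 13; EF_C = 13+13 = 26
ES_D = 26; EF_D = 26+2 = 28
Expected project duration μ = 28 days. Critical path: A → C → D.

Variance along critical path = 1.000 + 4.000 + 0.111 = 5.111
σ = √5.111 = 2.261 days

2.26 days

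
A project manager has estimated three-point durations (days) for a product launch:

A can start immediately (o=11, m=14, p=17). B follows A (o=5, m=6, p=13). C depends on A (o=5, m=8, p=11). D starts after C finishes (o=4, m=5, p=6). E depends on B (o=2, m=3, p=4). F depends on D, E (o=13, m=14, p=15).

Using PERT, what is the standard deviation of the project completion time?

te_A = (11 + 4·14 + 17)/6 = 84/6 = 14; σ²_A = ((17−11)/6)² = 1.000
te_B = (5 + 4·6 + 13)/6 = 42/6 = 7; σ²_B = ((13−5)/6)² = 1.778
te_C = (5 + 4·8 + 11)/6 = 48/6 = 8; σ²_C = ((11−5)/6)² = 1.000
te_D = (4 + 4·5 + 6)/6 = 30/6 = 5; σ²_D = ((6−4)/6)² = 0.111
te_E = (2 + 4·3 + 4)/6 = 18/6 = 3; σ²_E = ((4−2)/6)² = 0.111
te_F = (13 + 4·14 + 15)/6 = 84/6 = 14; σ²_F = ((15−13)/6)² = 0.111

Forward pass:
ES_A = 0; EF_A = 14
ES_B = 14; EF_B = 14+7 = 21
ES_C = 14; EF_C = 14+8 = 22
ES_D = 22; EF_D = 22+5 = 27
ES_E = 21; EF_E = 21+3 = 24
ES_F = max(EF_D=27, EF_E=24) = 27; EF_F = 27+14 = 41
Expected project duration μ = 41 days. Critical path: A → C → D → F.

Variance along critical path = 1.000 + 1.000 + 0.111 + 0.111 = 2.222
σ = √2.222 = 1.491 days

1.49 days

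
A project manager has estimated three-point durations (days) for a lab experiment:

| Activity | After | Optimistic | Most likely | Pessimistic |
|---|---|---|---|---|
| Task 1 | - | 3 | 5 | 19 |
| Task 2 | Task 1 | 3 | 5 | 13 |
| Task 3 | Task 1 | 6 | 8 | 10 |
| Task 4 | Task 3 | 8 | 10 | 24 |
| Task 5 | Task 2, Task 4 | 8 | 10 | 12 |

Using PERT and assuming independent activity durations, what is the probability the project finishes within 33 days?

te_Task 1 = (3 + 4·5 + 19)/6 = 42/6 = 7; σ²_Task 1 = ((19−3)/6)² = 7.111
te_Task 2 = (3 + 4·5 + 13)/6 = 36/6 = 6; σ²_Task 2 = ((13−3)/6)² = 2.778
te_Task 3 = (6 + 4·8 + 10)/6 = 48/6 = 8; σ²_Task 3 = ((10−6)/6)² = 0.444
te_Task 4 = (8 + 4·10 + 24)/6 = 72/6 = 12; σ²_Task 4 = ((24−8)/6)² = 7.111
te_Task 5 = (8 + 4·10 + 12)/6 = 60/6 = 10; σ²_Task 5 = ((12−8)/6)² = 0.444

Forward pass:
ES_Task 1 = 0; EF_Task 1 = 7
ES_Task 2 = 7; EF_Task 2 = 7+6 = 13
ES_Task 3 = 7; EF_Task 3 = 7+8 = 15
ES_Task 4 = 15; EF_Task 4 = 15+12 = 27
ES_Task 5 = max(EF_Task 2=13, EF_Task 4=27) = 27; EF_Task 5 = 27+10 = 37
Expected project duration μ = 37 days. Critical path: Task 1 → Task 3 → Task 4 → Task 5.

Variance along critical path = 7.111 + 0.444 + 7.111 + 0.444 = 15.111; σ = √15.111 = 3.887 days.
Z = (33 − 37) / 3.887 = -1.029
P(T ≤ 33) = Φ(-1.029) ≈ 0.152

0.152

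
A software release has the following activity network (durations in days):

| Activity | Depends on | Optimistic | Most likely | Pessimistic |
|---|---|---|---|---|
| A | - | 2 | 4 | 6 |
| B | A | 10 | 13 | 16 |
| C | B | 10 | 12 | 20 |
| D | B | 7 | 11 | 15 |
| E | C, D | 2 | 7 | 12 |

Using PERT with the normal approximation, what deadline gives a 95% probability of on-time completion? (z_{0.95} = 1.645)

41.4 days

te_A = (2 + 4·4 + 6)/6 = 24/6 = 4; σ²_A = ((6−2)/6)² = 0.444
te_B = (10 + 4·13 + 16)/6 = 78/6 = 13; σ²_B = ((16−10)/6)² = 1.000
te_C = (10 + 4·12 + 20)/6 = 78/6 = 13; σ²_C = ((20−10)/6)² = 2.778
te_D = (7 + 4·11 + 15)/6 = 66/6 = 11; σ²_D = ((15−7)/6)² = 1.778
te_E = (2 + 4·7 + 12)/6 = 42/6 = 7; σ²_E = ((12−2)/6)² = 2.778

Forward pass:
ES_A = 0; EF_A = 4
ES_B = 4; EF_B = 4+13 = 17
ES_C = 17; EF_C = 17+13 = 30
ES_D = 17; EF_D = 17+11 = 28
ES_E = max(EF_C=30, EF_D=28) = 30; EF_E = 30+7 = 37
Expected project duration μ = 37 days. Critical path: A → B → C → E.

Variance along critical path = 0.444 + 1.000 + 2.778 + 2.778 = 7.000; σ = 2.646 days.
D = μ + z·σ = 37 + 1.645·2.646 = 41.4 days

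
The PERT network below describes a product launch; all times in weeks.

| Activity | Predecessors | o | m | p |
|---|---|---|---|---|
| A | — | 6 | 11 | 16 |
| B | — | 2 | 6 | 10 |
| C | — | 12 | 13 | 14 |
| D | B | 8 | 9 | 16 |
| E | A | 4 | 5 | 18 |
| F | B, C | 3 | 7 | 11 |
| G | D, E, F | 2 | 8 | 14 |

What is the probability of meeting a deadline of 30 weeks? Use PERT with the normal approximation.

0.795

te_A = (6 + 4·11 + 16)/6 = 66/6 = 11; σ²_A = ((16−6)/6)² = 2.778
te_B = (2 + 4·6 + 10)/6 = 36/6 = 6; σ²_B = ((10−2)/6)² = 1.778
te_C = (12 + 4·13 + 14)/6 = 78/6 = 13; σ²_C = ((14−12)/6)² = 0.111
te_D = (8 + 4·9 + 16)/6 = 60/6 = 10; σ²_D = ((16−8)/6)² = 1.778
te_E = (4 + 4·5 + 18)/6 = 42/6 = 7; σ²_E = ((18−4)/6)² = 5.444
te_F = (3 + 4·7 + 11)/6 = 42/6 = 7; σ²_F = ((11−3)/6)² = 1.778
te_G = (2 + 4·8 + 14)/6 = 48/6 = 8; σ²_G = ((14−2)/6)² = 4.000

Forward pass:
ES_A = 0; EF_A = 11
ES_B = 0; EF_B = 6
ES_C = 0; EF_C = 13
ES_D = 6; EF_D = 6+10 = 16
ES_E = 11; EF_E = 11+7 = 18
ES_F = max(EF_B=6, EF_C=13) = 13; EF_F = 13+7 = 20
ES_G = max(EF_D=16, EF_E=18, EF_F=20) = 20; EF_G = 20+8 = 28
Expected project duration μ = 28 weeks. Critical path: C → F → G.

Variance along critical path = 0.111 + 1.778 + 4.000 = 5.889; σ = √5.889 = 2.427 weeks.
Z = (30 − 28) / 2.427 = 0.824
P(T ≤ 30) = Φ(0.824) ≈ 0.795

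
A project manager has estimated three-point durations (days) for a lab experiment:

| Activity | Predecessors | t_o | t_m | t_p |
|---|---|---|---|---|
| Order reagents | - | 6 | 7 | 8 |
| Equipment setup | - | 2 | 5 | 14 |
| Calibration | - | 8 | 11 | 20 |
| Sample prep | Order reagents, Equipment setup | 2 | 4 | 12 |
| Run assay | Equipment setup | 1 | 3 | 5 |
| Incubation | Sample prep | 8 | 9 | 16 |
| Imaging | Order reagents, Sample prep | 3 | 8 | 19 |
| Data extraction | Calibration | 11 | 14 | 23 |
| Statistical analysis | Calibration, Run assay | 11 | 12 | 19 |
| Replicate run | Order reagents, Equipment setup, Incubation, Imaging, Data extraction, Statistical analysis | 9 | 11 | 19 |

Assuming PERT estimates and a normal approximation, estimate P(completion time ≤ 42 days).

te_Order reagents = (6 + 4·7 + 8)/6 = 42/6 = 7; σ²_Order reagents = ((8−6)/6)² = 0.111
te_Equipment setup = (2 + 4·5 + 14)/6 = 36/6 = 6; σ²_Equipment setup = ((14−2)/6)² = 4.000
te_Calibration = (8 + 4·11 + 20)/6 = 72/6 = 12; σ²_Calibration = ((20−8)/6)² = 4.000
te_Sample prep = (2 + 4·4 + 12)/6 = 30/6 = 5; σ²_Sample prep = ((12−2)/6)² = 2.778
te_Run assay = (1 + 4·3 + 5)/6 = 18/6 = 3; σ²_Run assay = ((5−1)/6)² = 0.444
te_Incubation = (8 + 4·9 + 16)/6 = 60/6 = 10; σ²_Incubation = ((16−8)/6)² = 1.778
te_Imaging = (3 + 4·8 + 19)/6 = 54/6 = 9; σ²_Imaging = ((19−3)/6)² = 7.111
te_Data extraction = (11 + 4·14 + 23)/6 = 90/6 = 15; σ²_Data extraction = ((23−11)/6)² = 4.000
te_Statistical analysis = (11 + 4·12 + 19)/6 = 78/6 = 13; σ²_Statistical analysis = ((19−11)/6)² = 1.778
te_Replicate run = (9 + 4·11 + 19)/6 = 72/6 = 12; σ²_Replicate run = ((19−9)/6)² = 2.778

Forward pass:
ES_Order reagents = 0; EF_Order reagents = 7
ES_Equipment setup = 0; EF_Equipment setup = 6
ES_Calibration = 0; EF_Calibration = 12
ES_Sample prep = max(EF_Order reagents=7, EF_Equipment setup=6) = 7; EF_Sample prep = 7+5 = 12
ES_Run assay = 6; EF_Run assay = 6+3 = 9
ES_Incubation = 12; EF_Incubation = 12+10 = 22
ES_Imaging = max(EF_Order reagents=7, EF_Sample prep=12) = 12; EF_Imaging = 12+9 = 21
ES_Data extraction = 12; EF_Data extraction = 12+15 = 27
ES_Statistical analysis = max(EF_Calibration=12, EF_Run assay=9) = 12; EF_Statistical analysis = 12+13 = 25
ES_Replicate run = max(EF_Order reagents=7, EF_Equipment setup=6, EF_Incubation=22, EF_Imaging=21, EF_Data extraction=27, EF_Statistical analysis=25) = 27; EF_Replicate run = 27+12 = 39
Expected project duration μ = 39 days. Critical path: Calibration → Data extraction → Replicate run.

Variance along critical path = 4.000 + 4.000 + 2.778 = 10.778; σ = √10.778 = 3.283 days.
Z = (42 − 39) / 3.283 = 0.914
P(T ≤ 42) = Φ(0.914) ≈ 0.820

0.820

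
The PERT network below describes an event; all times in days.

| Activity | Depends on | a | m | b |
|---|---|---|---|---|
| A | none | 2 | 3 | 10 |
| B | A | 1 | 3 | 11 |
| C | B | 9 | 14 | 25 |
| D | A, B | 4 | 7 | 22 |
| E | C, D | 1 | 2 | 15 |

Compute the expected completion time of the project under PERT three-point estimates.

te_A = (2 + 4·3 + 10)/6 = 24/6 = 4
te_B = (1 + 4·3 + 11)/6 = 24/6 = 4
te_C = (9 + 4·14 + 25)/6 = 90/6 = 15
te_D = (4 + 4·7 + 22)/6 = 54/6 = 9
te_E = (1 + 4·2 + 15)/6 = 24/6 = 4

Forward pass:
ES_A = 0; EF_A = 4
ES_B = 4; EF_B = 4+4 = 8
ES_C = 8; EF_C = 8+15 = 23
ES_D = max(EF_A=4, EF_B=8) = 8; EF_D = 8+9 = 17
ES_E = max(EF_C=23, EF_D=17) = 23; EF_E = 23+4 = 27
Expected project duration μ = 27 days. Critical path: A → B → C → E.

27 days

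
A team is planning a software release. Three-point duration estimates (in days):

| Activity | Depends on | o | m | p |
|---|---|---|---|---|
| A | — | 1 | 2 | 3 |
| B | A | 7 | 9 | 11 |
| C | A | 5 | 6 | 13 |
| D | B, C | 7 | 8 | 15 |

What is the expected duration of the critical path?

te_A = (1 + 4·2 + 3)/6 = 12/6 = 2
te_B = (7 + 4·9 + 11)/6 = 54/6 = 9
te_C = (5 + 4·6 + 13)/6 = 42/6 = 7
te_D = (7 + 4·8 + 15)/6 = 54/6 = 9

Forward pass:
ES_A = 0; EF_A = 2
ES_B = 2; EF_B = 2+9 = 11
ES_C = 2; EF_C = 2+7 = 9
ES_D = max(EF_B=11, EF_C=9) = 11; EF_D = 11+9 = 20
Expected project duration μ = 20 days. Critical path: A → B → D.

20 days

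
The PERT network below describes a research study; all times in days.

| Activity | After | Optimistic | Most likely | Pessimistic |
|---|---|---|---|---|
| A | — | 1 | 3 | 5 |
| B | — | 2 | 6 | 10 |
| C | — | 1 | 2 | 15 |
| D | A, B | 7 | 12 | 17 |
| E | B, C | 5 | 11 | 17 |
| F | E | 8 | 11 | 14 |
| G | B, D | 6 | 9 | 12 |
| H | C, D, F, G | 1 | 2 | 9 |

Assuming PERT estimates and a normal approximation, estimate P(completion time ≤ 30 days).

0.366

te_A = (1 + 4·3 + 5)/6 = 18/6 = 3; σ²_A = ((5−1)/6)² = 0.444
te_B = (2 + 4·6 + 10)/6 = 36/6 = 6; σ²_B = ((10−2)/6)² = 1.778
te_C = (1 + 4·2 + 15)/6 = 24/6 = 4; σ²_C = ((15−1)/6)² = 5.444
te_D = (7 + 4·12 + 17)/6 = 72/6 = 12; σ²_D = ((17−7)/6)² = 2.778
te_E = (5 + 4·11 + 17)/6 = 66/6 = 11; σ²_E = ((17−5)/6)² = 4.000
te_F = (8 + 4·11 + 14)/6 = 66/6 = 11; σ²_F = ((14−8)/6)² = 1.000
te_G = (6 + 4·9 + 12)/6 = 54/6 = 9; σ²_G = ((12−6)/6)² = 1.000
te_H = (1 + 4·2 + 9)/6 = 18/6 = 3; σ²_H = ((9−1)/6)² = 1.778

Forward pass:
ES_A = 0; EF_A = 3
ES_B = 0; EF_B = 6
ES_C = 0; EF_C = 4
ES_D = max(EF_A=3, EF_B=6) = 6; EF_D = 6+12 = 18
ES_E = max(EF_B=6, EF_C=4) = 6; EF_E = 6+11 = 17
ES_F = 17; EF_F = 17+11 = 28
ES_G = max(EF_B=6, EF_D=18) = 18; EF_G = 18+9 = 27
ES_H = max(EF_C=4, EF_D=18, EF_F=28, EF_G=27) = 28; EF_H = 28+3 = 31
Expected project duration μ = 31 days. Critical path: B → E → F → H.

Variance along critical path = 1.778 + 4.000 + 1.000 + 1.778 = 8.556; σ = √8.556 = 2.925 days.
Z = (30 − 31) / 2.925 = -0.342
P(T ≤ 30) = Φ(-0.342) ≈ 0.366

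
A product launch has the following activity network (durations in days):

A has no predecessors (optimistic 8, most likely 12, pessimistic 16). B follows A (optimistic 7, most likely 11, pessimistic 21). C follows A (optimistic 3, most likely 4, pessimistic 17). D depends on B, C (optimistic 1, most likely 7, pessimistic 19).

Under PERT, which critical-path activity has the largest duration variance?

te_A = (8 + 4·12 + 16)/6 = 72/6 = 12; σ²_A = ((16−8)/6)² = 1.778
te_B = (7 + 4·11 + 21)/6 = 72/6 = 12; σ²_B = ((21−7)/6)² = 5.444
te_C = (3 + 4·4 + 17)/6 = 36/6 = 6; σ²_C = ((17−3)/6)² = 5.444
te_D = (1 + 4·7 + 19)/6 = 48/6 = 8; σ²_D = ((19−1)/6)² = 9.000

Forward pass:
ES_A = 0; EF_A = 12
ES_B = 12; EF_B = 12+12 = 24
ES_C = 12; EF_C = 12+6 = 18
ES_D = max(EF_B=24, EF_C=18) = 24; EF_D = 24+8 = 32
Expected project duration μ = 32 days. Critical path: A → B → D.

Variances on critical path: σ²_A=1.778, σ²_B=5.444, σ²_D=9.000.
Largest is σ²_D = 9.000.

D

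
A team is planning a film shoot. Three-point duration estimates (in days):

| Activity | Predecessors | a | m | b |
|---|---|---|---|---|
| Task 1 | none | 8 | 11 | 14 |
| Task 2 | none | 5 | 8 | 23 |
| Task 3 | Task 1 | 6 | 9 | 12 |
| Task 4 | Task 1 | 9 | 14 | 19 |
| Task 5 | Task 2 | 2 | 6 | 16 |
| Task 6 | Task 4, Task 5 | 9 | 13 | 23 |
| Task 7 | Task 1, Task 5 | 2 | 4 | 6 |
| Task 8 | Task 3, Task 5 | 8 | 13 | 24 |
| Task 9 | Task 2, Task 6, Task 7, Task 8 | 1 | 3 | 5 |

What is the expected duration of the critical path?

te_Task 1 = (8 + 4·11 + 14)/6 = 66/6 = 11
te_Task 2 = (5 + 4·8 + 23)/6 = 60/6 = 10
te_Task 3 = (6 + 4·9 + 12)/6 = 54/6 = 9
te_Task 4 = (9 + 4·14 + 19)/6 = 84/6 = 14
te_Task 5 = (2 + 4·6 + 16)/6 = 42/6 = 7
te_Task 6 = (9 + 4·13 + 23)/6 = 84/6 = 14
te_Task 7 = (2 + 4·4 + 6)/6 = 24/6 = 4
te_Task 8 = (8 + 4·13 + 24)/6 = 84/6 = 14
te_Task 9 = (1 + 4·3 + 5)/6 = 18/6 = 3

Forward pass:
ES_Task 1 = 0; EF_Task 1 = 11
ES_Task 2 = 0; EF_Task 2 = 10
ES_Task 3 = 11; EF_Task 3 = 11+9 = 20
ES_Task 4 = 11; EF_Task 4 = 11+14 = 25
ES_Task 5 = 10; EF_Task 5 = 10+7 = 17
ES_Task 6 = max(EF_Task 4=25, EF_Task 5=17) = 25; EF_Task 6 = 25+14 = 39
ES_Task 7 = max(EF_Task 1=11, EF_Task 5=17) = 17; EF_Task 7 = 17+4 = 21
ES_Task 8 = max(EF_Task 3=20, EF_Task 5=17) = 20; EF_Task 8 = 20+14 = 34
ES_Task 9 = max(EF_Task 2=10, EF_Task 6=39, EF_Task 7=21, EF_Task 8=34) = 39; EF_Task 9 = 39+3 = 42
Expected project duration μ = 42 days. Critical path: Task 1 → Task 4 → Task 6 → Task 9.

42 days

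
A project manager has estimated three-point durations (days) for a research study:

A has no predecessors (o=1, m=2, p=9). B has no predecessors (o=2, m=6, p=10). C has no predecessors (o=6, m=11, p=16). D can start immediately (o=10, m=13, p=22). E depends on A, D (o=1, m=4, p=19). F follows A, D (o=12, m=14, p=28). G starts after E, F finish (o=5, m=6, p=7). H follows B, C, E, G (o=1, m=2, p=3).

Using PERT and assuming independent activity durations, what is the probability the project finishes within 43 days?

0.931

te_A = (1 + 4·2 + 9)/6 = 18/6 = 3; σ²_A = ((9−1)/6)² = 1.778
te_B = (2 + 4·6 + 10)/6 = 36/6 = 6; σ²_B = ((10−2)/6)² = 1.778
te_C = (6 + 4·11 + 16)/6 = 66/6 = 11; σ²_C = ((16−6)/6)² = 2.778
te_D = (10 + 4·13 + 22)/6 = 84/6 = 14; σ²_D = ((22−10)/6)² = 4.000
te_E = (1 + 4·4 + 19)/6 = 36/6 = 6; σ²_E = ((19−1)/6)² = 9.000
te_F = (12 + 4·14 + 28)/6 = 96/6 = 16; σ²_F = ((28−12)/6)² = 7.111
te_G = (5 + 4·6 + 7)/6 = 36/6 = 6; σ²_G = ((7−5)/6)² = 0.111
te_H = (1 + 4·2 + 3)/6 = 12/6 = 2; σ²_H = ((3−1)/6)² = 0.111

Forward pass:
ES_A = 0; EF_A = 3
ES_B = 0; EF_B = 6
ES_C = 0; EF_C = 11
ES_D = 0; EF_D = 14
ES_E = max(EF_A=3, EF_D=14) = 14; EF_E = 14+6 = 20
ES_F = max(EF_A=3, EF_D=14) = 14; EF_F = 14+16 = 30
ES_G = max(EF_E=20, EF_F=30) = 30; EF_G = 30+6 = 36
ES_H = max(EF_B=6, EF_C=11, EF_E=20, EF_G=36) = 36; EF_H = 36+2 = 38
Expected project duration μ = 38 days. Critical path: D → F → G → H.

Variance along critical path = 4.000 + 7.111 + 0.111 + 0.111 = 11.333; σ = √11.333 = 3.367 days.
Z = (43 − 38) / 3.367 = 1.485
P(T ≤ 43) = Φ(1.485) ≈ 0.931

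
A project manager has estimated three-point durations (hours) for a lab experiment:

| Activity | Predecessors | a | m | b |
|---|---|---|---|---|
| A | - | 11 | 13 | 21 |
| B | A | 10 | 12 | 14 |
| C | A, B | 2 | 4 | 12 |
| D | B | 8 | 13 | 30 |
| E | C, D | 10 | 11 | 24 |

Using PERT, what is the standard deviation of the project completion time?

4.70 hours

te_A = (11 + 4·13 + 21)/6 = 84/6 = 14; σ²_A = ((21−11)/6)² = 2.778
te_B = (10 + 4·12 + 14)/6 = 72/6 = 12; σ²_B = ((14−10)/6)² = 0.444
te_C = (2 + 4·4 + 12)/6 = 30/6 = 5; σ²_C = ((12−2)/6)² = 2.778
te_D = (8 + 4·13 + 30)/6 = 90/6 = 15; σ²_D = ((30−8)/6)² = 13.444
te_E = (10 + 4·11 + 24)/6 = 78/6 = 13; σ²_E = ((24−10)/6)² = 5.444

Forward pass:
ES_A = 0; EF_A = 14
ES_B = 14; EF_B = 14+12 = 26
ES_C = max(EF_A=14, EF_B=26) = 26; EF_C = 26+5 = 31
ES_D = 26; EF_D = 26+15 = 41
ES_E = max(EF_C=31, EF_D=41) = 41; EF_E = 41+13 = 54
Expected project duration μ = 54 hours. Critical path: A → B → D → E.

Variance along critical path = 2.778 + 0.444 + 13.444 + 5.444 = 22.111
σ = √22.111 = 4.702 hours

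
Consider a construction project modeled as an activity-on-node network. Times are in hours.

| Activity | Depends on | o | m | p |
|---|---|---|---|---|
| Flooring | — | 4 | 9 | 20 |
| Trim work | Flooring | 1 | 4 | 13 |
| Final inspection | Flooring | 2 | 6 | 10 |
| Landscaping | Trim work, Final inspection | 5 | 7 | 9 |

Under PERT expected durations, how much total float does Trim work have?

te_Flooring = (4 + 4·9 + 20)/6 = 60/6 = 10
te_Trim work = (1 + 4·4 + 13)/6 = 30/6 = 5
te_Final inspection = (2 + 4·6 + 10)/6 = 36/6 = 6
te_Landscaping = (5 + 4·7 + 9)/6 = 42/6 = 7

Forward pass:
ES_Flooring = 0; EF_Flooring = 10
ES_Trim work = 10; EF_Trim work = 10+5 = 15
ES_Final inspection = 10; EF_Final inspection = 10+6 = 16
ES_Landscaping = max(EF_Trim work=15, EF_Final inspection=16) = 16; EF_Landscaping = 16+7 = 23
Expected project duration μ = 23 hours. Critical path: Flooring → Final inspection → Landscaping.

Backward pass:
LF_Landscaping = 23; LS_Landscaping = 23−7 = 16
LF_Final inspection = LS_Landscaping = 16; LS_Final inspection = 16−6 = 10
LF_Trim work = LS_Landscaping = 16; LS_Trim work = 16−5 = 11
LF_Flooring = min(LS_Trim work=11, LS_Final inspection=10) = 10; LS_Flooring = 10−10 = 0
Slack_Trim work = LS_Trim work − ES_Trim work = 11 − 10 = 1

1 hours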